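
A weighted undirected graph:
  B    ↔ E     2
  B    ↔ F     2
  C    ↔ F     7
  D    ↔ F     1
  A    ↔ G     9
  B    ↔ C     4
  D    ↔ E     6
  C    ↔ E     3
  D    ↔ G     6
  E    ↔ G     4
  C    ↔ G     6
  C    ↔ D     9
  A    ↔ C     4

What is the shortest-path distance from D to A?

A few of the D→A routes:
D → F → C → A: 1 + 7 + 4 = 12
D → F → B → C → A: 1 + 2 + 4 + 4 = 11
D → F → B → E → C → A: 1 + 2 + 2 + 3 + 4 = 12
The minimum is 11.

11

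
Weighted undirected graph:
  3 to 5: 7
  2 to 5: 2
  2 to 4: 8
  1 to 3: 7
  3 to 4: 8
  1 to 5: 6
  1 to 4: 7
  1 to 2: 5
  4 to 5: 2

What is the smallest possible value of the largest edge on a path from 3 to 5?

Checking several routes:
3 → 1 → 5: max(7, 6) = 7
3 → 1 → 4 → 5: max(7, 7, 2) = 7
3 → 5: max(7) = 7
3 → 1 → 2 → 5: max(7, 5, 2) = 7
3 → 4 → 1 → 5: max(8, 7, 6) = 8
3 → 4 → 5: max(8, 2) = 8
The minimum achievable maximum is 7.

7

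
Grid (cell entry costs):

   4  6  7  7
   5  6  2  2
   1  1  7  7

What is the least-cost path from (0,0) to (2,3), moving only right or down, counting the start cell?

Take (0,0) -> (1,0) -> (2,0) -> (2,1) -> (2,2) -> (2,3) for a total of 4 + 5 + 1 + 1 + 7 + 7 = 25.
For comparison, the top-then-right route costs 33.

25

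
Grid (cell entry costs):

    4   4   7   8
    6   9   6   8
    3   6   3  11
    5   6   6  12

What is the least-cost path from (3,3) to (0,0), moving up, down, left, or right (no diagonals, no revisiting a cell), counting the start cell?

Path (3,3) → (3,2) → (2,2) → (2,1) → (2,0) → (1,0) → (0,0): 12 + 6 + 3 + 6 + 3 + 6 + 4 = 40.

40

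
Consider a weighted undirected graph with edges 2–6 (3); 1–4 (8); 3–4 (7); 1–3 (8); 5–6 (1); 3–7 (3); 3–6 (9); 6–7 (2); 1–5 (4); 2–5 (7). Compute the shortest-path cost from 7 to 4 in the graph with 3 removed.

Paths from 7 to 4 avoiding 3:
7 → 6 → 2 → 5 → 1 → 4: 2 + 3 + 7 + 4 + 8 = 24
7 → 6 → 5 → 1 → 4: 2 + 1 + 4 + 8 = 15
The minimum is 15.

15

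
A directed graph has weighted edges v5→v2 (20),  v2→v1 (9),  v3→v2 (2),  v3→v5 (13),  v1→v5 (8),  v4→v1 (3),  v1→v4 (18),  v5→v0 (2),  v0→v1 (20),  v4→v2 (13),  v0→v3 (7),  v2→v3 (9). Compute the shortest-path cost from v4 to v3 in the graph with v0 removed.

22

Paths from v4 to v3 avoiding v0:
v4-v2-v3: 13 + 9 = 22
v4-v1-v5-v2-v3: 3 + 8 + 20 + 9 = 40
Shortest: 22.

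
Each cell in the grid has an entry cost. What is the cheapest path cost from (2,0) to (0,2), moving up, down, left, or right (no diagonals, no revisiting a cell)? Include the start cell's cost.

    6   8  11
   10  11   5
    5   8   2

Best path: [2,0] → [2,1] → [2,2] → [1,2] → [0,2]
Cost: 5 + 8 + 2 + 5 + 11 = 31

31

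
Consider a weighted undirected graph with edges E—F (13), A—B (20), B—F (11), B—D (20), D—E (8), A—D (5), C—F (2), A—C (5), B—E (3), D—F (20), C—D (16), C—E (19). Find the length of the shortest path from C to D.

Comparing a few candidate routes:
C -> A -> D: 5 + 5 = 10
C -> F -> E -> D: 2 + 13 + 8 = 23
C -> D: 16
C -> F -> D: 2 + 20 = 22
Best route has total 10.

10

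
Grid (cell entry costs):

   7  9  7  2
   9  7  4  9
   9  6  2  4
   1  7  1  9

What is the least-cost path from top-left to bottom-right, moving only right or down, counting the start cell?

One optimal route is [0,0] → [0,1] → [0,2] → [1,2] → [2,2] → [3,2] → [3,3].
Its cost is 7 + 9 + 7 + 4 + 2 + 1 + 9 = 39.

39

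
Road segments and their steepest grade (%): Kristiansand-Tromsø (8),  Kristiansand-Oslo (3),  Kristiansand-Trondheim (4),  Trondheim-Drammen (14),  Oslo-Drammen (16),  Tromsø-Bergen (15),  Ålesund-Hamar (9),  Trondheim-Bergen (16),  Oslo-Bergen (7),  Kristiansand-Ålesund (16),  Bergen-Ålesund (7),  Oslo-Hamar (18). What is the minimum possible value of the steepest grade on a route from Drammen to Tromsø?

14

A few of the Drammen→Tromsø routes:
Drammen → Trondheim → Kristiansand → Oslo → Bergen → Tromsø: max(14, 4, 3, 7, 15) = 15
Drammen → Oslo → Bergen → Tromsø: max(16, 7, 15) = 16
Drammen → Trondheim → Kristiansand → Tromsø: max(14, 4, 8) = 14
The minimum achievable maximum is 14%.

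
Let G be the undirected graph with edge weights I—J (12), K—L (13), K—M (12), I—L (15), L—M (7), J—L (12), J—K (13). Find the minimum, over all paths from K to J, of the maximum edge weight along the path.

12

Checking several routes:
K-M-L-I-J: max(12, 7, 15, 12) = 15
K-M-L-J: max(12, 7, 12) = 12
K-L-J: max(13, 12) = 13
K-J: max(13) = 13
Smallest bottleneck: 12.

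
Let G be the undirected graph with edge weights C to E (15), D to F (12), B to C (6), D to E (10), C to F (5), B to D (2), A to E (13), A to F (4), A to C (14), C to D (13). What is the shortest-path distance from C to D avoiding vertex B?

Checking several routes:
C - A - F - D: 14 + 4 + 12 = 30
C - E - D: 15 + 10 = 25
C - F - A - E - D: 5 + 4 + 13 + 10 = 32
C - F - D: 5 + 12 = 17
C - D: 13
Shortest: 13.

13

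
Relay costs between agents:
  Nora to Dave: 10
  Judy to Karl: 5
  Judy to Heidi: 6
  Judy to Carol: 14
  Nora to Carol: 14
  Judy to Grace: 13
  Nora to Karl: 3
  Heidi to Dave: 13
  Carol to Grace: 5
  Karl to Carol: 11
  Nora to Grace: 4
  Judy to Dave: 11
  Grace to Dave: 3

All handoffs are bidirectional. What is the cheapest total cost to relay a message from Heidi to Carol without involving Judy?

21

Some routes from Heidi to Carol avoiding Judy:
Heidi→Dave→Grace→Nora→Carol: 13 + 3 + 4 + 14 = 34
Heidi→Dave→Grace→Carol: 13 + 3 + 5 = 21
Heidi→Dave→Nora→Grace→Carol: 13 + 10 + 4 + 5 = 32
Best route has total 21.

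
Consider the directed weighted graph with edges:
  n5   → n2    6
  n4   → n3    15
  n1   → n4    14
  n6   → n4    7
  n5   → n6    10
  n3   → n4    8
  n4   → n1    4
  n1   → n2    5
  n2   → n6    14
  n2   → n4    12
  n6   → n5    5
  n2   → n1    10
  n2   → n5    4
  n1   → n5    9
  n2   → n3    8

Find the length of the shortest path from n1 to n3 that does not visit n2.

Paths from n1 to n3 avoiding n2:
n1 → n5 → n6 → n4 → n3: 9 + 10 + 7 + 15 = 41
n1 → n4 → n3: 14 + 15 = 29
The minimum is 29.

29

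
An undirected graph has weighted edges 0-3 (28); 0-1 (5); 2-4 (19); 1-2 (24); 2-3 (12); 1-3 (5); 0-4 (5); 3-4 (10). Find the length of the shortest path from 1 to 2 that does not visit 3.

24

Routes from 1 to 2 avoiding 3:
1→0→4→2: 5 + 5 + 19 = 29
1→2: 24
The minimum is 24.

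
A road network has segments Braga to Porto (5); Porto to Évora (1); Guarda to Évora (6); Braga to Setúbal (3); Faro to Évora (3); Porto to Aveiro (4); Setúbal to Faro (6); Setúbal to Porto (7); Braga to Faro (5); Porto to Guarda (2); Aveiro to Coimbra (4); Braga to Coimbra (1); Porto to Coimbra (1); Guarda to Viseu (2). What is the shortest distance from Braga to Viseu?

6

Checking several routes:
Braga → Porto → Guarda → Viseu: 5 + 2 + 2 = 9
Braga → Coimbra → Porto → Guarda → Viseu: 1 + 1 + 2 + 2 = 6
Braga → Coimbra → Porto → Évora → Guarda → Viseu: 1 + 1 + 1 + 6 + 2 = 11
Best route has total 6.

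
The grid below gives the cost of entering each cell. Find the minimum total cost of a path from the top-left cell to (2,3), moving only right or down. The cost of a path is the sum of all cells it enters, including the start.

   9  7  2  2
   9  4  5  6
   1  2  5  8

Take (0,0) (0,1) (0,2) (0,3) (1,3) (2,3) for a total of 9 + 7 + 2 + 2 + 6 + 8 = 34.

34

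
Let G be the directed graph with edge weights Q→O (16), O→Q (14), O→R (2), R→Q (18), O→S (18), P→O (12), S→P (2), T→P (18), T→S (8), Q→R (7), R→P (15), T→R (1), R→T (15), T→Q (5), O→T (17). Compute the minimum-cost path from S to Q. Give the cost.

Some routes from S to Q:
S → P → O → T → Q: 2 + 12 + 17 + 5 = 36
S → P → O → R → Q: 2 + 12 + 2 + 18 = 34
S → P → O → Q: 2 + 12 + 14 = 28
S → P → O → R → T → Q: 2 + 12 + 2 + 15 + 5 = 36
The minimum is 28.

28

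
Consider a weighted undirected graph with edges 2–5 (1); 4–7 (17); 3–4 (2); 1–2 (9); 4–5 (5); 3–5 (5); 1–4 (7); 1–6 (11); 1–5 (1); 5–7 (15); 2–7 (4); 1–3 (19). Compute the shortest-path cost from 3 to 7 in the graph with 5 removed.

Some routes from 3 to 7 avoiding 5:
3→4→7: 2 + 17 = 19
3→1→2→7: 19 + 9 + 4 = 32
3→4→1→2→7: 2 + 7 + 9 + 4 = 22
Shortest: 19.

19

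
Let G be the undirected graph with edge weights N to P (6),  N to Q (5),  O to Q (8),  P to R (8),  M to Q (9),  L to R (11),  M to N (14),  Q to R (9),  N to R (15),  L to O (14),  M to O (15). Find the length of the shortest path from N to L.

Checking several routes:
N → R → L: 15 + 11 = 26
N → P → R → L: 6 + 8 + 11 = 25
N → Q → O → L: 5 + 8 + 14 = 27
N → M → Q → R → L: 14 + 9 + 9 + 11 = 43
N → M → O → L: 14 + 15 + 14 = 43
N → Q → R → L: 5 + 9 + 11 = 25
Shortest: 25.

25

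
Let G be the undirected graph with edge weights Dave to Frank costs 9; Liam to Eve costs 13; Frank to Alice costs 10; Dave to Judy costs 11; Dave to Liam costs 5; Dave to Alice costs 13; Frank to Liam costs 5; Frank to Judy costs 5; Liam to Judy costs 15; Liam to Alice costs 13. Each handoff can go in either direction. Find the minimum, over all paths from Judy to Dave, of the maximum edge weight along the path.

5

Some routes from Judy to Dave:
Judy - Frank - Liam - Dave: max(5, 5, 5) = 5
Judy - Dave: max(11) = 11
Judy - Frank - Dave: max(5, 9) = 9
Best route has worst link 5.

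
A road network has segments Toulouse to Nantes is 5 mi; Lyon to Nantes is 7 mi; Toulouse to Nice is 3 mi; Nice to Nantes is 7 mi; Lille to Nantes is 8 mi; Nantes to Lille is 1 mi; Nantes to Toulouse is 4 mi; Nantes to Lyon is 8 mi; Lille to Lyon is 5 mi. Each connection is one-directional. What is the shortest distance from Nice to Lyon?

13

Paths from Nice to Lyon:
Nice→Nantes→Lyon: 7 + 8 = 15
Nice→Nantes→Lille→Lyon: 7 + 1 + 5 = 13
The minimum is 13 mi.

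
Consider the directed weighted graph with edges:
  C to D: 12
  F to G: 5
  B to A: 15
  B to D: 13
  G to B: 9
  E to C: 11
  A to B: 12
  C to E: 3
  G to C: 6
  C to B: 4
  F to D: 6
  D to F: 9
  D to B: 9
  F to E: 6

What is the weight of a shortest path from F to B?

Checking several routes:
F-G-B: 5 + 9 = 14
F-G-C-B: 5 + 6 + 4 = 15
F-D-B: 6 + 9 = 15
The minimum is 14.

14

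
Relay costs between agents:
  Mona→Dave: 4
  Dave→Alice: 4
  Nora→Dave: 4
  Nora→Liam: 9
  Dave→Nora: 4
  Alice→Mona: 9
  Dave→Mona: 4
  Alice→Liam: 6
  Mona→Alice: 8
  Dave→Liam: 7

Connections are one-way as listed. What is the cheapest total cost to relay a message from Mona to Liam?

11

Comparing a few candidate routes:
Mona - Alice - Liam: 8 + 6 = 14
Mona - Dave - Alice - Liam: 4 + 4 + 6 = 14
Mona - Dave - Liam: 4 + 7 = 11
The minimum is 11.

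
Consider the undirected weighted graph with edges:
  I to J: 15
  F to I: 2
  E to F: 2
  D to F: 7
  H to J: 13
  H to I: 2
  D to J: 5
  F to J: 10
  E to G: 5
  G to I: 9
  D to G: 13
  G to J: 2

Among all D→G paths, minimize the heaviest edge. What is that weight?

Comparing a few candidate routes:
D-F-E-G: max(7, 2, 5) = 7
D-F-J-G: max(7, 10, 2) = 10
D-F-I-G: max(7, 2, 9) = 9
D-J-F-I-G: max(5, 10, 2, 9) = 10
D-J-G: max(5, 2) = 5
Smallest bottleneck: 5.

5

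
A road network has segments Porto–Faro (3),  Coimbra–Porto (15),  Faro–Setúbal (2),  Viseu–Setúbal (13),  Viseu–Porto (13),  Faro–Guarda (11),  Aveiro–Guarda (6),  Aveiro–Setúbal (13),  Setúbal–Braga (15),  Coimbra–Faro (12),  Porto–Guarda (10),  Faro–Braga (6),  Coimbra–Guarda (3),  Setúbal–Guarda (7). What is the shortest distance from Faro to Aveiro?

Some routes from Faro to Aveiro:
Faro→Setúbal→Aveiro: 2 + 13 = 15
Faro→Porto→Guarda→Aveiro: 3 + 10 + 6 = 19
Faro→Setúbal→Guarda→Aveiro: 2 + 7 + 6 = 15
Faro→Guarda→Aveiro: 11 + 6 = 17
The minimum is 15 km.

15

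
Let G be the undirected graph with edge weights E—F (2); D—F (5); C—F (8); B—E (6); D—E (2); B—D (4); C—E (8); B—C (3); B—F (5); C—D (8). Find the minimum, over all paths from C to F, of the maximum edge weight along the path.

4

Comparing a few candidate routes:
C-B-D-F: max(3, 4, 5) = 5
C-B-F: max(3, 5) = 5
C-B-D-E-F: max(3, 4, 2, 2) = 4
The minimum achievable maximum is 4.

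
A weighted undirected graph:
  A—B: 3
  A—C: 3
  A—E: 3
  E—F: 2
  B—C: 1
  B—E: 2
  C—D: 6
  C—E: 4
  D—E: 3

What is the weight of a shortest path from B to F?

4

Checking several routes:
B-E-F: 2 + 2 = 4
B-A-E-F: 3 + 3 + 2 = 8
B-C-E-F: 1 + 4 + 2 = 7
Shortest: 4.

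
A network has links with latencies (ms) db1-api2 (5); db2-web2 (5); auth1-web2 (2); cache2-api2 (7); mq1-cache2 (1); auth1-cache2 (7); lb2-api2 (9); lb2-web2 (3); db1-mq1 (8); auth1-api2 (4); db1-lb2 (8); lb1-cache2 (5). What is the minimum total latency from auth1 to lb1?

12

Checking several routes:
auth1 -> web2 -> lb2 -> api2 -> cache2 -> lb1: 2 + 3 + 9 + 7 + 5 = 26
auth1 -> api2 -> cache2 -> lb1: 4 + 7 + 5 = 16
auth1 -> api2 -> db1 -> mq1 -> cache2 -> lb1: 4 + 5 + 8 + 1 + 5 = 23
auth1 -> cache2 -> lb1: 7 + 5 = 12
auth1 -> web2 -> lb2 -> db1 -> mq1 -> cache2 -> lb1: 2 + 3 + 8 + 8 + 1 + 5 = 27
Shortest: 12 ms.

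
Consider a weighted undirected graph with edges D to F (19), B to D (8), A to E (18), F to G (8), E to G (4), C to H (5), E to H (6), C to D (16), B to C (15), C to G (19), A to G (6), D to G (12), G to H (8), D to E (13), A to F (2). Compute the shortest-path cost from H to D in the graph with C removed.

19

Checking several routes:
H -> G -> D: 8 + 12 = 20
H -> E -> D: 6 + 13 = 19
H -> E -> G -> D: 6 + 4 + 12 = 22
H -> G -> E -> D: 8 + 4 + 13 = 25
Shortest: 19.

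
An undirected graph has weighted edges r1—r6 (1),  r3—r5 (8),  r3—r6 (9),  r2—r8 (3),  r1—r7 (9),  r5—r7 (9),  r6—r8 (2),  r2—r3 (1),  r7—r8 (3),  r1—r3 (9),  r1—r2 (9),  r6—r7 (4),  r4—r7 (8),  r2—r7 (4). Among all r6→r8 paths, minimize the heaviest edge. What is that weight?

Some routes from r6 to r8:
r6→r3→r5→r7→r2→r8: max(9, 8, 9, 4, 3) = 9
r6→r8: max(2) = 2
r6→r7→r2→r8: max(4, 4, 3) = 4
r6→r3→r5→r7→r8: max(9, 8, 9, 3) = 9
r6→r7→r8: max(4, 3) = 4
Best route has worst link 2.

2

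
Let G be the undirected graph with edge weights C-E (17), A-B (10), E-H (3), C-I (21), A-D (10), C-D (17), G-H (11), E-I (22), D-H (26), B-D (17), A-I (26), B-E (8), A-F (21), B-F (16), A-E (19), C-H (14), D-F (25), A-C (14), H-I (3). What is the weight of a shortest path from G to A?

32

Comparing a few candidate routes:
G → H → E → A: 11 + 3 + 19 = 33
G → H → I → A: 11 + 3 + 26 = 40
G → H → E → B → A: 11 + 3 + 8 + 10 = 32
G → H → C → A: 11 + 14 + 14 = 39
The minimum is 32.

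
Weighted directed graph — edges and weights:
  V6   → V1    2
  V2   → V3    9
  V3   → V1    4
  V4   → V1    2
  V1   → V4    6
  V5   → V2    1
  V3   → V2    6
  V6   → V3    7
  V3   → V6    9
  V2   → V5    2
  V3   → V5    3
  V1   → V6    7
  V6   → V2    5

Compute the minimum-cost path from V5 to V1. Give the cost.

14

Candidate routes:
V5 - V2 - V3 - V1: 1 + 9 + 4 = 14
V5 - V2 - V3 - V6 - V1: 1 + 9 + 9 + 2 = 21
Shortest: 14.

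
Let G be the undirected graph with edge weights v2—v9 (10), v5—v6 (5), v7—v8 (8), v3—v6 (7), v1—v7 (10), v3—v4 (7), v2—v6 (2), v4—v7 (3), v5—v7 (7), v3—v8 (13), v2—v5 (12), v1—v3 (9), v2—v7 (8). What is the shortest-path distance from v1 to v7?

10

Comparing a few candidate routes:
v1→v3→v6→v2→v5→v7: 9 + 7 + 2 + 12 + 7 = 37
v1→v3→v4→v7: 9 + 7 + 3 = 19
v1→v3→v6→v2→v7: 9 + 7 + 2 + 8 = 26
v1→v3→v8→v7: 9 + 13 + 8 = 30
v1→v7: 10
v1→v3→v6→v5→v7: 9 + 7 + 5 + 7 = 28
Best route has total 10.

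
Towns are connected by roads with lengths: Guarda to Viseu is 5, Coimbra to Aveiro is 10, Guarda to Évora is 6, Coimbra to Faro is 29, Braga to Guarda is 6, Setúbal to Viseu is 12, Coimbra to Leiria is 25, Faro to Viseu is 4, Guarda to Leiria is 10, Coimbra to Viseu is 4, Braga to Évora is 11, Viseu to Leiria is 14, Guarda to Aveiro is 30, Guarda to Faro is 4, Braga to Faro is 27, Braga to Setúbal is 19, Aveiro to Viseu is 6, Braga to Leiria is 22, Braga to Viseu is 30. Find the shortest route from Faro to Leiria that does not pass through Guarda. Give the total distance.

18

Checking several routes:
Faro -> Viseu -> Aveiro -> Coimbra -> Leiria: 4 + 6 + 10 + 25 = 45
Faro -> Coimbra -> Viseu -> Leiria: 29 + 4 + 14 = 47
Faro -> Viseu -> Coimbra -> Leiria: 4 + 4 + 25 = 33
Faro -> Viseu -> Leiria: 4 + 14 = 18
The minimum is 18.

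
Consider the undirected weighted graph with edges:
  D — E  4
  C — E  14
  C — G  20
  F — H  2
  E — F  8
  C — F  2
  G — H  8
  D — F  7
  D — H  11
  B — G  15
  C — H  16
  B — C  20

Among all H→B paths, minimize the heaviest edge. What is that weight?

15

A few of the H→B routes:
H → C → G → B: max(16, 20, 15) = 20
H → G → B: max(8, 15) = 15
H → C → B: max(16, 20) = 20
The minimum achievable maximum is 15.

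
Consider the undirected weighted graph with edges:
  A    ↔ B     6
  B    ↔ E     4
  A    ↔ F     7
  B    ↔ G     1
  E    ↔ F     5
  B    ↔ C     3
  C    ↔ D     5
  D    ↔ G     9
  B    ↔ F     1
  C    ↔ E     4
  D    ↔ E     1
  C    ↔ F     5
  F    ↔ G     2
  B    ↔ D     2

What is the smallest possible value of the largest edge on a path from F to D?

2

Some routes from F to D:
F-B-C-E-D: max(1, 3, 4, 1) = 4
F-B-E-D: max(1, 4, 1) = 4
F-B-D: max(1, 2) = 2
F-G-B-D: max(2, 1, 2) = 2
Smallest bottleneck: 2.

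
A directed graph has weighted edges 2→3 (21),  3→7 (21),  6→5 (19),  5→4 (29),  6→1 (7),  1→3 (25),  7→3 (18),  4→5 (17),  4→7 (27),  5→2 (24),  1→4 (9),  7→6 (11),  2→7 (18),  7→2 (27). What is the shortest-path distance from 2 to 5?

Candidate routes:
2 → 7 → 6 → 5: 18 + 11 + 19 = 48
2 → 7 → 6 → 1 → 4 → 5: 18 + 11 + 7 + 9 + 17 = 62
2 → 3 → 7 → 6 → 1 → 4 → 5: 21 + 21 + 11 + 7 + 9 + 17 = 86
2 → 3 → 7 → 6 → 5: 21 + 21 + 11 + 19 = 72
The minimum is 48.

48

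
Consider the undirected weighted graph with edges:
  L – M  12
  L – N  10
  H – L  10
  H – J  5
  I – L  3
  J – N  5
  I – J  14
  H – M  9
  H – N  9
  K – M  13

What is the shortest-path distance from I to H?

13

Comparing a few candidate routes:
I → L → N → H: 3 + 10 + 9 = 22
I → J → H: 14 + 5 = 19
I → L → H: 3 + 10 = 13
Best route has total 13.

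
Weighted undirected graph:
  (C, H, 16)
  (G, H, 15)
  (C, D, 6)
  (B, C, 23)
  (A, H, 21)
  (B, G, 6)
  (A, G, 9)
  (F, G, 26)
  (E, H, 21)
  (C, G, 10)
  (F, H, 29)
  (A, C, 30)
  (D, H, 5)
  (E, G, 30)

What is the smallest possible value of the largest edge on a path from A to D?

Comparing a few candidate routes:
A→G→C→H→D: max(9, 10, 16, 5) = 16
A→H→C→D: max(21, 16, 6) = 21
A→G→H→C→D: max(9, 15, 16, 6) = 16
A→G→C→D: max(9, 10, 6) = 10
A→G→H→D: max(9, 15, 5) = 15
The minimum achievable maximum is 10.

10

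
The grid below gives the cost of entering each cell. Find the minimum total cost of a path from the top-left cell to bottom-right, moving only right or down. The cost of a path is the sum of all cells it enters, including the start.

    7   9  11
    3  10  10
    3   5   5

23

Take r0c0 r1c0 r2c0 r2c1 r2c2 for a total of 7 + 3 + 3 + 5 + 5 = 23.
(Top row then right column would cost 42.)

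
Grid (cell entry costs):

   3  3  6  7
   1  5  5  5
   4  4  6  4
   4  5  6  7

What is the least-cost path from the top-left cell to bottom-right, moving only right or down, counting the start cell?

Path (0,0) -> (1,0) -> (2,0) -> (2,1) -> (2,2) -> (2,3) -> (3,3): 3 + 1 + 4 + 4 + 6 + 4 + 7 = 29.
(Top row then right column would cost 35.)

29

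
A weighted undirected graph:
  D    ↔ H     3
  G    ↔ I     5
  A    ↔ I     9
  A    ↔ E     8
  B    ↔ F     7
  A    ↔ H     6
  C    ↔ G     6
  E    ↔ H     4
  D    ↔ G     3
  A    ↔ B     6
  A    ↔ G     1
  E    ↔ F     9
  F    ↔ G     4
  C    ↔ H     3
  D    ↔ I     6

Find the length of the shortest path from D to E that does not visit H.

Checking several routes:
D → G → A → E: 3 + 1 + 8 = 12
D → I → G → A → E: 6 + 5 + 1 + 8 = 20
D → I → A → E: 6 + 9 + 8 = 23
D → G → F → E: 3 + 4 + 9 = 16
Best route has total 12.

12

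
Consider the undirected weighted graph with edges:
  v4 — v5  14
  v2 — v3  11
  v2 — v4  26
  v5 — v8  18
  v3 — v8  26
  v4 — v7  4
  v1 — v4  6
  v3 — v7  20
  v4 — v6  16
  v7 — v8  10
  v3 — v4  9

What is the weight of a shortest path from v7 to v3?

Checking several routes:
v7 - v4 - v2 - v3: 4 + 26 + 11 = 41
v7 - v8 - v5 - v4 - v3: 10 + 18 + 14 + 9 = 51
v7 - v3: 20
v7 - v8 - v3: 10 + 26 = 36
v7 - v4 - v3: 4 + 9 = 13
Shortest: 13.

13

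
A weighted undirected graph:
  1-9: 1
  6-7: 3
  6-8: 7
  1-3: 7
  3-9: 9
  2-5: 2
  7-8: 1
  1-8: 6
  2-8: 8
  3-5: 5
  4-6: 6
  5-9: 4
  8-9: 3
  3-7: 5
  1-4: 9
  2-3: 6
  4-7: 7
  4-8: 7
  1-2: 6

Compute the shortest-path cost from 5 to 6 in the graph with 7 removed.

14

Some routes from 5 to 6 avoiding 7:
5 -> 2 -> 8 -> 6: 2 + 8 + 7 = 17
5 -> 9 -> 1 -> 4 -> 6: 4 + 1 + 9 + 6 = 20
5 -> 9 -> 1 -> 8 -> 6: 4 + 1 + 6 + 7 = 18
5 -> 9 -> 8 -> 4 -> 6: 4 + 3 + 7 + 6 = 20
5 -> 2 -> 1 -> 9 -> 8 -> 6: 2 + 6 + 1 + 3 + 7 = 19
5 -> 9 -> 8 -> 6: 4 + 3 + 7 = 14
The minimum is 14.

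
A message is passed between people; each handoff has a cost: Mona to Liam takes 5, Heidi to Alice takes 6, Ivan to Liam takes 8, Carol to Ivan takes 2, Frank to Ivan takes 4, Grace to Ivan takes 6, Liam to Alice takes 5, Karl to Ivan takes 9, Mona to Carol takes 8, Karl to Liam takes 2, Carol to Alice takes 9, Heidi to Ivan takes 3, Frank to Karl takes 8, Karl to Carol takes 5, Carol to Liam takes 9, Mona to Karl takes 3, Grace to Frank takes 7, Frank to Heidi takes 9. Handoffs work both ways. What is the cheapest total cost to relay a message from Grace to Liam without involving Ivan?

17

A few of the Grace→Liam routes:
Grace -> Frank -> Karl -> Mona -> Liam: 7 + 8 + 3 + 5 = 23
Grace -> Frank -> Heidi -> Alice -> Liam: 7 + 9 + 6 + 5 = 27
Grace -> Frank -> Karl -> Carol -> Liam: 7 + 8 + 5 + 9 = 29
Grace -> Frank -> Karl -> Carol -> Mona -> Liam: 7 + 8 + 5 + 8 + 5 = 33
Grace -> Frank -> Karl -> Liam: 7 + 8 + 2 = 17
Best route has total 17.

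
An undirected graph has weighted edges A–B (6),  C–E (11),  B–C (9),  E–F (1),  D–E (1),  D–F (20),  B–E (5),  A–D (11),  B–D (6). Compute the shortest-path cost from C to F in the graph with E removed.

35

Candidate routes:
C → B → D → F: 9 + 6 + 20 = 35
C → B → A → D → F: 9 + 6 + 11 + 20 = 46
The minimum is 35.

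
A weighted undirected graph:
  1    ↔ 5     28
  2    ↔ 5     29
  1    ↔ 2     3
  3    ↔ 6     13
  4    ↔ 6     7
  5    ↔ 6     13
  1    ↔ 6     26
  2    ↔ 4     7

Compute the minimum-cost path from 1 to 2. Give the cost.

3

Paths from 1 to 2:
1 → 5 → 6 → 4 → 2: 28 + 13 + 7 + 7 = 55
1 → 5 → 2: 28 + 29 = 57
1 → 6 → 5 → 2: 26 + 13 + 29 = 68
1 → 6 → 4 → 2: 26 + 7 + 7 = 40
1 → 2: 3
Best route has total 3.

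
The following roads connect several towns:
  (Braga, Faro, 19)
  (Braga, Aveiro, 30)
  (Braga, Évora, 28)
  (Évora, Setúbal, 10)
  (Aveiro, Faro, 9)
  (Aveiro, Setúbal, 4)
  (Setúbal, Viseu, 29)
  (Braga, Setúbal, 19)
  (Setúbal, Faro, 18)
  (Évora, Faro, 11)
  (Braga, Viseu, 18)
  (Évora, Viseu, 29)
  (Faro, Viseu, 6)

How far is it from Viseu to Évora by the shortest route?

Checking several routes:
Viseu -> Faro -> Aveiro -> Setúbal -> Évora: 6 + 9 + 4 + 10 = 29
Viseu -> Faro -> Setúbal -> Évora: 6 + 18 + 10 = 34
Viseu -> Évora: 29
Viseu -> Faro -> Évora: 6 + 11 = 17
Best route has total 17.

17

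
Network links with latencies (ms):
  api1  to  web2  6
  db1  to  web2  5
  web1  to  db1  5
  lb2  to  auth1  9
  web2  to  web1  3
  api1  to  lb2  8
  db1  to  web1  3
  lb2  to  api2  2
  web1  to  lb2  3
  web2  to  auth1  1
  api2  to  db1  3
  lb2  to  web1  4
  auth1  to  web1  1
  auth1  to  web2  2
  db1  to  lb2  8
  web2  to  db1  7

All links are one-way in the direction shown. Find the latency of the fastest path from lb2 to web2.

10

Candidate routes:
lb2 → web1 → db1 → web2: 4 + 5 + 5 = 14
lb2 → auth1 → web2: 9 + 2 = 11
lb2 → api2 → db1 → web2: 2 + 3 + 5 = 10
lb2 → auth1 → web1 → db1 → web2: 9 + 1 + 5 + 5 = 20
Shortest: 10 ms.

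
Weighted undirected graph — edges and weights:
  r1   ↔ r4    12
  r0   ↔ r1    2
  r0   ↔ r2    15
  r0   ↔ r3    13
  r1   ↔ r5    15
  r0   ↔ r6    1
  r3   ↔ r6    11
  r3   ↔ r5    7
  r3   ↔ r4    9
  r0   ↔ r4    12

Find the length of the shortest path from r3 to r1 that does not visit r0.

Candidate routes:
r3→r4→r1: 9 + 12 = 21
r3→r5→r1: 7 + 15 = 22
Shortest: 21.

21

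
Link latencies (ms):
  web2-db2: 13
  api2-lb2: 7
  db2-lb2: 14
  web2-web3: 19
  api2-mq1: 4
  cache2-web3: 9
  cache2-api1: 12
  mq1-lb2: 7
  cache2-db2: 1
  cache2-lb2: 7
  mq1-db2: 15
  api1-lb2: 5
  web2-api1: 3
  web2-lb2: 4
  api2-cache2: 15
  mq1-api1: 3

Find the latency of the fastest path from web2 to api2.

A few of the web2→api2 routes:
web2-lb2-mq1-api2: 4 + 7 + 4 = 15
web2-api1-lb2-api2: 3 + 5 + 7 = 15
web2-lb2-api2: 4 + 7 = 11
web2-lb2-api1-mq1-api2: 4 + 5 + 3 + 4 = 16
web2-api1-mq1-api2: 3 + 3 + 4 = 10
Best route has total 10 ms.

10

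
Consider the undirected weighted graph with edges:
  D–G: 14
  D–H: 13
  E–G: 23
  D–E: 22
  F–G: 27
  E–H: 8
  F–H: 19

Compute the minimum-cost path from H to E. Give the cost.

Paths from H to E:
H - F - G - D - E: 19 + 27 + 14 + 22 = 82
H - F - G - E: 19 + 27 + 23 = 69
H - D - E: 13 + 22 = 35
H - D - G - E: 13 + 14 + 23 = 50
H - E: 8
The minimum is 8.

8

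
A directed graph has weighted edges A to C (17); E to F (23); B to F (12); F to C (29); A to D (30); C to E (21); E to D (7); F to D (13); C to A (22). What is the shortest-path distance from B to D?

25

Candidate routes:
B -> F -> C -> E -> D: 12 + 29 + 21 + 7 = 69
B -> F -> D: 12 + 13 = 25
B -> F -> C -> A -> D: 12 + 29 + 22 + 30 = 93
Best route has total 25.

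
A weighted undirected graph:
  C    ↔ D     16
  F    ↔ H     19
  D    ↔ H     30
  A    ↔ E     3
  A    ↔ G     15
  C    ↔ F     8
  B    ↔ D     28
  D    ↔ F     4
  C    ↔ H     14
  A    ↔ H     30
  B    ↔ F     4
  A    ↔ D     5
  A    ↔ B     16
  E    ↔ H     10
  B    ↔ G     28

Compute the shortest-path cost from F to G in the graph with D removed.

A few of the F→G routes:
F → H → E → A → G: 19 + 10 + 3 + 15 = 47
F → C → H → E → A → G: 8 + 14 + 10 + 3 + 15 = 50
F → B → G: 4 + 28 = 32
F → C → H → A → G: 8 + 14 + 30 + 15 = 67
F → H → A → G: 19 + 30 + 15 = 64
F → B → A → G: 4 + 16 + 15 = 35
Shortest: 32.

32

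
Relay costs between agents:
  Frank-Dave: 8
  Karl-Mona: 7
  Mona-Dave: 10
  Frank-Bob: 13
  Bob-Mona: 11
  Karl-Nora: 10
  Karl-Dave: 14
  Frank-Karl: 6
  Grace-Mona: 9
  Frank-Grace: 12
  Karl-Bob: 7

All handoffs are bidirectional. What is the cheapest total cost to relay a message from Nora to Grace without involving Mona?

Candidate routes:
Nora-Karl-Dave-Frank-Grace: 10 + 14 + 8 + 12 = 44
Nora-Karl-Frank-Grace: 10 + 6 + 12 = 28
Nora-Karl-Bob-Frank-Grace: 10 + 7 + 13 + 12 = 42
The minimum is 28.

28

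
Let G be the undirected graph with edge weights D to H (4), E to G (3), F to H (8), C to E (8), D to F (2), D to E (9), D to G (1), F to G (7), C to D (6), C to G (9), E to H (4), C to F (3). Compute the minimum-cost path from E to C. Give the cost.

8

Comparing a few candidate routes:
E -> G -> D -> F -> C: 3 + 1 + 2 + 3 = 9
E -> C: 8
E -> G -> D -> C: 3 + 1 + 6 = 10
Shortest: 8.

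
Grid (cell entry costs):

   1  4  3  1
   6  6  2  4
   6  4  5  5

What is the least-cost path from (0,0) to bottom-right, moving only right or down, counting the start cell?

Cheapest: r0c0→r0c1→r0c2→r0c3→r1c3→r2c3
  1 + 4 + 3 + 1 + 4 + 5 = 18

18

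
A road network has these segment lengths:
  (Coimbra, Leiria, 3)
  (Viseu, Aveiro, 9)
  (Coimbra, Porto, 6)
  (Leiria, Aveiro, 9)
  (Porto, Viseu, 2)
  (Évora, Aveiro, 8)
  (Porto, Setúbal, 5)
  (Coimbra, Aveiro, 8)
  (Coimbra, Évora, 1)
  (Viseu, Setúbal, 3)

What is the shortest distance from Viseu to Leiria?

11

A few of the Viseu→Leiria routes:
Viseu → Porto → Coimbra → Leiria: 2 + 6 + 3 = 11
Viseu → Setúbal → Porto → Coimbra → Leiria: 3 + 5 + 6 + 3 = 17
Viseu → Aveiro → Évora → Coimbra → Leiria: 9 + 8 + 1 + 3 = 21
Viseu → Aveiro → Coimbra → Leiria: 9 + 8 + 3 = 20
Viseu → Aveiro → Leiria: 9 + 9 = 18
Viseu → Porto → Coimbra → Aveiro → Leiria: 2 + 6 + 8 + 9 = 25
The minimum is 11.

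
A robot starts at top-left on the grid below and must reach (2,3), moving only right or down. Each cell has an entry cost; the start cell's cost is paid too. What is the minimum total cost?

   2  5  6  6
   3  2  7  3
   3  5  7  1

18

One optimal route is (0,0) → (1,0) → (1,1) → (1,2) → (1,3) → (2,3).
Its cost is 2 + 3 + 2 + 7 + 3 + 1 = 18.
For comparison, the top-then-right route costs 23.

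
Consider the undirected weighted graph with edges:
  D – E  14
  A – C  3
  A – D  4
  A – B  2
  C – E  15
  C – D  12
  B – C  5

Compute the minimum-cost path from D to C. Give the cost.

Candidate routes:
D -> A -> B -> C: 4 + 2 + 5 = 11
D -> E -> C: 14 + 15 = 29
D -> C: 12
D -> A -> C: 4 + 3 = 7
Shortest: 7.

7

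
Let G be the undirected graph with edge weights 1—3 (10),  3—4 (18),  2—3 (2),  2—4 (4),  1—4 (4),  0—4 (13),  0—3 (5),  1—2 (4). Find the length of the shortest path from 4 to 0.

11

A few of the 4→0 routes:
4 → 1 → 2 → 3 → 0: 4 + 4 + 2 + 5 = 15
4 → 1 → 3 → 0: 4 + 10 + 5 = 19
4 → 0: 13
4 → 2 → 3 → 0: 4 + 2 + 5 = 11
Best route has total 11.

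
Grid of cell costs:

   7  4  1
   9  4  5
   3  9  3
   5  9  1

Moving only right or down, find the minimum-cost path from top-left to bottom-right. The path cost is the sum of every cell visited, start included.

Take [0,0] → [0,1] → [0,2] → [1,2] → [2,2] → [3,2] for a total of 7 + 4 + 1 + 5 + 3 + 1 = 21.

21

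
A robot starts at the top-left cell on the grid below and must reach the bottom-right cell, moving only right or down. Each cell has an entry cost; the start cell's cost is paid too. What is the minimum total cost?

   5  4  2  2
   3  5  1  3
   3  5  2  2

16

Cheapest: [0,0] → [0,1] → [0,2] → [1,2] → [2,2] → [2,3]
  5 + 4 + 2 + 1 + 2 + 2 = 16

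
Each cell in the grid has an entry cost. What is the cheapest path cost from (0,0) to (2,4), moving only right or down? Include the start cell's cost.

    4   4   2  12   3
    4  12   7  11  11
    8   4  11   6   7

41

One optimal route is [0,0] -> [0,1] -> [0,2] -> [1,2] -> [1,3] -> [2,3] -> [2,4].
Its cost is 4 + 4 + 2 + 7 + 11 + 6 + 7 = 41.
For comparison, the top-then-right route costs 43.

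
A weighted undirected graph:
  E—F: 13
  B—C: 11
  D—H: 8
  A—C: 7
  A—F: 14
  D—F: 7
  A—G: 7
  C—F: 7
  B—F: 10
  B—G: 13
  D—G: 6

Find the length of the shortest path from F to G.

13

Comparing a few candidate routes:
F-C-B-G: 7 + 11 + 13 = 31
F-C-A-G: 7 + 7 + 7 = 21
F-A-G: 14 + 7 = 21
F-B-G: 10 + 13 = 23
F-B-C-A-G: 10 + 11 + 7 + 7 = 35
F-D-G: 7 + 6 = 13
Best route has total 13.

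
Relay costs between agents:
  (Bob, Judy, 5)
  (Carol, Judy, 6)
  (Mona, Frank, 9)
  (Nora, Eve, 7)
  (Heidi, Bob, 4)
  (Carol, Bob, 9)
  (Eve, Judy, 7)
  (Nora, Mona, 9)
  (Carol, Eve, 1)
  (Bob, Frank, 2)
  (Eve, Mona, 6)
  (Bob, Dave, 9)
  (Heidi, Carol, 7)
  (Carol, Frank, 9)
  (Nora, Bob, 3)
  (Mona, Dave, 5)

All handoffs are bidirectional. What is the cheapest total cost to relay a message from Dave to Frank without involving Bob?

14

Candidate routes:
Dave→Mona→Eve→Judy→Carol→Frank: 5 + 6 + 7 + 6 + 9 = 33
Dave→Mona→Nora→Eve→Carol→Frank: 5 + 9 + 7 + 1 + 9 = 31
Dave→Mona→Nora→Eve→Judy→Carol→Frank: 5 + 9 + 7 + 7 + 6 + 9 = 43
Dave→Mona→Frank: 5 + 9 = 14
Dave→Mona→Eve→Carol→Frank: 5 + 6 + 1 + 9 = 21
Best route has total 14.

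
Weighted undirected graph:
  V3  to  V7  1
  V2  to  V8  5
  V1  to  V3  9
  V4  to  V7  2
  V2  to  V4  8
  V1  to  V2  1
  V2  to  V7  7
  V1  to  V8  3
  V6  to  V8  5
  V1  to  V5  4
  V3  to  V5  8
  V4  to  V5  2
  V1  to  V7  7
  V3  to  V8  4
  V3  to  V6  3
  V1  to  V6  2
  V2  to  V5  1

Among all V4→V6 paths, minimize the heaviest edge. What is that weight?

Comparing a few candidate routes:
V4-V5-V2-V1-V8-V3-V6: max(2, 1, 1, 3, 4, 3) = 4
V4-V5-V2-V1-V6: max(2, 1, 1, 2) = 2
V4-V5-V1-V6: max(2, 4, 2) = 4
V4-V7-V3-V6: max(2, 1, 3) = 3
V4-V7-V3-V8-V1-V6: max(2, 1, 4, 3, 2) = 4
Best route has worst link 2.

2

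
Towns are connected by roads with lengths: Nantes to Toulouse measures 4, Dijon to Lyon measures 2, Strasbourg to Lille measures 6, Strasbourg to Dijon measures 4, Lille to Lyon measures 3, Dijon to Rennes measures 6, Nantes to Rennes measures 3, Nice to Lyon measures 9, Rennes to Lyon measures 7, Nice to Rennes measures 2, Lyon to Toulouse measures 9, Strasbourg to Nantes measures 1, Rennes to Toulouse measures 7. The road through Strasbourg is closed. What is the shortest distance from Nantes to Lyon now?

10

Some routes from Nantes to Lyon avoiding Strasbourg:
Nantes - Rennes - Nice - Lyon: 3 + 2 + 9 = 14
Nantes - Toulouse - Rennes - Lyon: 4 + 7 + 7 = 18
Nantes - Rennes - Lyon: 3 + 7 = 10
Nantes - Toulouse - Rennes - Dijon - Lyon: 4 + 7 + 6 + 2 = 19
Nantes - Rennes - Dijon - Lyon: 3 + 6 + 2 = 11
Nantes - Toulouse - Lyon: 4 + 9 = 13
The minimum is 10.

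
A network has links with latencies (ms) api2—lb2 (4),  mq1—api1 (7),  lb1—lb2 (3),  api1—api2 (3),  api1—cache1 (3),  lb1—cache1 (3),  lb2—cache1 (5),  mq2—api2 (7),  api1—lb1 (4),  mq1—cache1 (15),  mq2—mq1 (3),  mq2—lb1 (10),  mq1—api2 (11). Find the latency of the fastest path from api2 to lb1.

A few of the api2→lb1 routes:
api2 -> lb2 -> lb1: 4 + 3 = 7
api2 -> api1 -> cache1 -> lb1: 3 + 3 + 3 = 9
api2 -> api1 -> lb1: 3 + 4 = 7
Shortest: 7 ms.

7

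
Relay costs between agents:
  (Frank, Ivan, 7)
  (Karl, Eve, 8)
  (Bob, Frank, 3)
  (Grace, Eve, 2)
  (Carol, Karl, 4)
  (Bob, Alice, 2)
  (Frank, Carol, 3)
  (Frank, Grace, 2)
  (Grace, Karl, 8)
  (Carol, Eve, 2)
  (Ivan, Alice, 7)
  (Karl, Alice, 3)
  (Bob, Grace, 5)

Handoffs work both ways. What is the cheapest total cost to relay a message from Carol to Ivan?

Some routes from Carol to Ivan:
Carol -> Eve -> Grace -> Frank -> Ivan: 2 + 2 + 2 + 7 = 13
Carol -> Frank -> Ivan: 3 + 7 = 10
Carol -> Karl -> Alice -> Ivan: 4 + 3 + 7 = 14
Best route has total 10.

10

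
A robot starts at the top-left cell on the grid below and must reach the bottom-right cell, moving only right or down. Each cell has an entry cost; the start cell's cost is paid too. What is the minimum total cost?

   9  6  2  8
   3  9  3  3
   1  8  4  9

32

One optimal route is r0c0→r0c1→r0c2→r1c2→r1c3→r2c3.
Its cost is 9 + 6 + 2 + 3 + 3 + 9 = 32.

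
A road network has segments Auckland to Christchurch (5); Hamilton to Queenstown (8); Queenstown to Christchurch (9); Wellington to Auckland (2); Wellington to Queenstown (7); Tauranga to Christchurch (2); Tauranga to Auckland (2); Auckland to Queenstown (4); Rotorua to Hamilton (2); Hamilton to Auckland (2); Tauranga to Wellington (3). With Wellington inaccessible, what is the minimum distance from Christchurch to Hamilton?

6

Checking several routes:
Christchurch - Tauranga - Auckland - Queenstown - Hamilton: 2 + 2 + 4 + 8 = 16
Christchurch - Auckland - Hamilton: 5 + 2 = 7
Christchurch - Queenstown - Auckland - Hamilton: 9 + 4 + 2 = 15
Christchurch - Tauranga - Auckland - Hamilton: 2 + 2 + 2 = 6
Shortest: 6 mi.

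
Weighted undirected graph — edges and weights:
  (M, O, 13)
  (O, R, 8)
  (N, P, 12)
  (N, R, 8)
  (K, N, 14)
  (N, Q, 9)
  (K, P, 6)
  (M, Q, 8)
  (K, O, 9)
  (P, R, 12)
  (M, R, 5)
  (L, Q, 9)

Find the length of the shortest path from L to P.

30

Comparing a few candidate routes:
L → Q → M → R → N → P: 9 + 8 + 5 + 8 + 12 = 42
L → Q → N → R → P: 9 + 9 + 8 + 12 = 38
L → Q → M → R → P: 9 + 8 + 5 + 12 = 34
L → Q → N → P: 9 + 9 + 12 = 30
L → Q → N → K → P: 9 + 9 + 14 + 6 = 38
The minimum is 30.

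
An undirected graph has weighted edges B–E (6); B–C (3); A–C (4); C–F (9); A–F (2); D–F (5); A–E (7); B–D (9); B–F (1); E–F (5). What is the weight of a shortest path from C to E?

9

Some routes from C to E:
C -> A -> F -> E: 4 + 2 + 5 = 11
C -> A -> F -> B -> E: 4 + 2 + 1 + 6 = 13
C -> B -> E: 3 + 6 = 9
C -> A -> E: 4 + 7 = 11
C -> B -> F -> E: 3 + 1 + 5 = 9
Best route has total 9.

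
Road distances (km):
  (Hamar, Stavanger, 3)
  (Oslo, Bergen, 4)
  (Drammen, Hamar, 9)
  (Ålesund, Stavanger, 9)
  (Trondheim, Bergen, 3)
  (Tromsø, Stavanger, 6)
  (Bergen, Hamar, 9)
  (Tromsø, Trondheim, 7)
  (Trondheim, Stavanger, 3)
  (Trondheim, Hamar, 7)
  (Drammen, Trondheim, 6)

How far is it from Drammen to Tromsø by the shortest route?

Comparing a few candidate routes:
Drammen -> Hamar -> Stavanger -> Tromsø: 9 + 3 + 6 = 18
Drammen -> Trondheim -> Hamar -> Stavanger -> Tromsø: 6 + 7 + 3 + 6 = 22
Drammen -> Trondheim -> Tromsø: 6 + 7 = 13
Drammen -> Trondheim -> Stavanger -> Tromsø: 6 + 3 + 6 = 15
Drammen -> Hamar -> Stavanger -> Trondheim -> Tromsø: 9 + 3 + 3 + 7 = 22
Best route has total 13 km.

13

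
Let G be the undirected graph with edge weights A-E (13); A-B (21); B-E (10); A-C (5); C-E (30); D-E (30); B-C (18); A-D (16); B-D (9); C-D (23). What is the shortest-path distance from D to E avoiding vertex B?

A few of the D→E routes:
D → E: 30
D → C → A → E: 23 + 5 + 13 = 41
D → A → E: 16 + 13 = 29
Best route has total 29.

29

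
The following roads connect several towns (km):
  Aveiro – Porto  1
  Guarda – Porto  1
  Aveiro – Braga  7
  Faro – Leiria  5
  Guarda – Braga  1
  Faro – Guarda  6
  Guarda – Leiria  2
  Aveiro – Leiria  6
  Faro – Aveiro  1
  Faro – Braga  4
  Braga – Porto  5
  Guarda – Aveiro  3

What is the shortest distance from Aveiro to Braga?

3

Some routes from Aveiro to Braga:
Aveiro -> Porto -> Guarda -> Braga: 1 + 1 + 1 = 3
Aveiro -> Guarda -> Braga: 3 + 1 = 4
Aveiro -> Faro -> Braga: 1 + 4 = 5
Aveiro -> Porto -> Braga: 1 + 5 = 6
The minimum is 3 km.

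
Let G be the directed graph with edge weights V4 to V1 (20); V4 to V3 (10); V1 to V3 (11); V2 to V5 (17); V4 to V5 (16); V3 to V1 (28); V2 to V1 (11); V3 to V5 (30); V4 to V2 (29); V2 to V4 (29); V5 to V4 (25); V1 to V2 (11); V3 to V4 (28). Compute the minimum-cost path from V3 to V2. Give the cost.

Comparing a few candidate routes:
V3-V1-V2: 28 + 11 = 39
V3-V4-V1-V2: 28 + 20 + 11 = 59
V3-V4-V2: 28 + 29 = 57
Shortest: 39.

39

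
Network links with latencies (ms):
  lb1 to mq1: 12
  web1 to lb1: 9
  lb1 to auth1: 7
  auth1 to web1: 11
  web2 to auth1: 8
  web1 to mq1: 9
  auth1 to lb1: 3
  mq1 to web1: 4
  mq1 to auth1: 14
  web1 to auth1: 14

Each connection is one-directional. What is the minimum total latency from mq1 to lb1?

Paths from mq1 to lb1:
mq1-web1-lb1: 4 + 9 = 13
mq1-web1-auth1-lb1: 4 + 14 + 3 = 21
mq1-auth1-lb1: 14 + 3 = 17
mq1-auth1-web1-lb1: 14 + 11 + 9 = 34
Best route has total 13 ms.

13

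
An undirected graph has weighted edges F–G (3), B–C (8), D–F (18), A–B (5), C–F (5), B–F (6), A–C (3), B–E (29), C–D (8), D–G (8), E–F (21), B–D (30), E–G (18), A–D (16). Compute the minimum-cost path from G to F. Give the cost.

Checking several routes:
G → F: 3
G → D → F: 8 + 18 = 26
G → D → C → F: 8 + 8 + 5 = 21
G → D → C → A → B → F: 8 + 8 + 3 + 5 + 6 = 30
G → D → C → B → F: 8 + 8 + 8 + 6 = 30
Shortest: 3.

3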